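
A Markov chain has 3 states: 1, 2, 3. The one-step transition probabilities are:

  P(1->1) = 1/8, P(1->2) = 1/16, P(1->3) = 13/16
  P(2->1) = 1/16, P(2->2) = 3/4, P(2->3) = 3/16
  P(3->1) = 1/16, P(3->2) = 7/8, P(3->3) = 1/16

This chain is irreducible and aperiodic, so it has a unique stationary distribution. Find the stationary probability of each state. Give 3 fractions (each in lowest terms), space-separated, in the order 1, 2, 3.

Answer: 1/15 197/270 11/54

Derivation:
The stationary distribution satisfies pi = pi * P, i.e.:
  pi_1 = 1/8*pi_1 + 1/16*pi_2 + 1/16*pi_3
  pi_2 = 1/16*pi_1 + 3/4*pi_2 + 7/8*pi_3
  pi_3 = 13/16*pi_1 + 3/16*pi_2 + 1/16*pi_3
with normalization: pi_1 + pi_2 + pi_3 = 1.

Using the first 2 balance equations plus normalization, the linear system A*pi = b is:
  [-7/8, 1/16, 1/16] . pi = 0
  [1/16, -1/4, 7/8] . pi = 0
  [1, 1, 1] . pi = 1

Solving yields:
  pi_1 = 1/15
  pi_2 = 197/270
  pi_3 = 11/54

Verification (pi * P):
  1/15*1/8 + 197/270*1/16 + 11/54*1/16 = 1/15 = pi_1  (ok)
  1/15*1/16 + 197/270*3/4 + 11/54*7/8 = 197/270 = pi_2  (ok)
  1/15*13/16 + 197/270*3/16 + 11/54*1/16 = 11/54 = pi_3  (ok)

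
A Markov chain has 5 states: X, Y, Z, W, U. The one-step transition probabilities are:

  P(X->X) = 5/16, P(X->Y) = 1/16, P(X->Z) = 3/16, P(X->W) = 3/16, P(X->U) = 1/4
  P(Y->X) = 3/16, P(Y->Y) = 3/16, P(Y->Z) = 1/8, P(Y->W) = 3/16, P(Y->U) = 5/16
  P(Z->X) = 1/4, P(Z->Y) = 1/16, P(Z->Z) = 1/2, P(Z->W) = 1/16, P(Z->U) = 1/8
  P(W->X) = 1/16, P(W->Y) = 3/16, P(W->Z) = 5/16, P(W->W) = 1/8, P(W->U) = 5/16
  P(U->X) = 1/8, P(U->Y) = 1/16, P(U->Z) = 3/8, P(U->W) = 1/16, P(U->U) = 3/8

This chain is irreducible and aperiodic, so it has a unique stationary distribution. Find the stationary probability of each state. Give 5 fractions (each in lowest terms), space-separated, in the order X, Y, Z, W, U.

Answer: 4043/19576 847/9788 13783/39152 1035/9788 9755/39152

Derivation:
The stationary distribution satisfies pi = pi * P, i.e.:
  pi_X = 5/16*pi_X + 3/16*pi_Y + 1/4*pi_Z + 1/16*pi_W + 1/8*pi_U
  pi_Y = 1/16*pi_X + 3/16*pi_Y + 1/16*pi_Z + 3/16*pi_W + 1/16*pi_U
  pi_Z = 3/16*pi_X + 1/8*pi_Y + 1/2*pi_Z + 5/16*pi_W + 3/8*pi_U
  pi_W = 3/16*pi_X + 3/16*pi_Y + 1/16*pi_Z + 1/8*pi_W + 1/16*pi_U
  pi_U = 1/4*pi_X + 5/16*pi_Y + 1/8*pi_Z + 5/16*pi_W + 3/8*pi_U
with normalization: pi_X + pi_Y + pi_Z + pi_W + pi_U = 1.

Using the first 4 balance equations plus normalization, the linear system A*pi = b is:
  [-11/16, 3/16, 1/4, 1/16, 1/8] . pi = 0
  [1/16, -13/16, 1/16, 3/16, 1/16] . pi = 0
  [3/16, 1/8, -1/2, 5/16, 3/8] . pi = 0
  [3/16, 3/16, 1/16, -7/8, 1/16] . pi = 0
  [1, 1, 1, 1, 1] . pi = 1

Solving yields:
  pi_X = 4043/19576
  pi_Y = 847/9788
  pi_Z = 13783/39152
  pi_W = 1035/9788
  pi_U = 9755/39152

Verification (pi * P):
  4043/19576*5/16 + 847/9788*3/16 + 13783/39152*1/4 + 1035/9788*1/16 + 9755/39152*1/8 = 4043/19576 = pi_X  (ok)
  4043/19576*1/16 + 847/9788*3/16 + 13783/39152*1/16 + 1035/9788*3/16 + 9755/39152*1/16 = 847/9788 = pi_Y  (ok)
  4043/19576*3/16 + 847/9788*1/8 + 13783/39152*1/2 + 1035/9788*5/16 + 9755/39152*3/8 = 13783/39152 = pi_Z  (ok)
  4043/19576*3/16 + 847/9788*3/16 + 13783/39152*1/16 + 1035/9788*1/8 + 9755/39152*1/16 = 1035/9788 = pi_W  (ok)
  4043/19576*1/4 + 847/9788*5/16 + 13783/39152*1/8 + 1035/9788*5/16 + 9755/39152*3/8 = 9755/39152 = pi_U  (ok)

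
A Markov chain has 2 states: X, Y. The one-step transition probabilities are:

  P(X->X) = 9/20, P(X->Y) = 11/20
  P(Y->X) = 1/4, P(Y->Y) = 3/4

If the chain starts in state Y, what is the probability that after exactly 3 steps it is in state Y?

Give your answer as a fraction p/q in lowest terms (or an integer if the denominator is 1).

Computing P^3 by repeated multiplication:
P^1 =
  X: [9/20, 11/20]
  Y: [1/4, 3/4]
P^2 =
  X: [17/50, 33/50]
  Y: [3/10, 7/10]
P^3 =
  X: [159/500, 341/500]
  Y: [31/100, 69/100]

(P^3)[Y -> Y] = 69/100

Answer: 69/100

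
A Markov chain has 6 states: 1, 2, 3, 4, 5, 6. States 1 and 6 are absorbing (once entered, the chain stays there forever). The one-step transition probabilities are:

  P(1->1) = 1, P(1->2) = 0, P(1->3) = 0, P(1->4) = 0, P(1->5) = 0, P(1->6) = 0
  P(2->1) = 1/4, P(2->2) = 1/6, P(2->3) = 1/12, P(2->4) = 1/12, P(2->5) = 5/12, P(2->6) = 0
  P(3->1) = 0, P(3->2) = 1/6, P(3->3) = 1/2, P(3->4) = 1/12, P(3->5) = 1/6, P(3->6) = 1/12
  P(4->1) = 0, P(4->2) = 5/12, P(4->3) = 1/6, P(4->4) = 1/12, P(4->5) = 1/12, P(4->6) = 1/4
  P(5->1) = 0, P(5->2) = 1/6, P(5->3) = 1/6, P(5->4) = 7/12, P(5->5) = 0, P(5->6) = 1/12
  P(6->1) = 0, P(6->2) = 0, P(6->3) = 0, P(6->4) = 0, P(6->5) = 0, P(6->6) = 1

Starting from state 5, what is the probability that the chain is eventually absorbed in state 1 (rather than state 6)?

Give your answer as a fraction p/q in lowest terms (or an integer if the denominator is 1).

Answer: 70/199

Derivation:
Let a_i = P(absorbed in 1 | start in state i).
Boundary conditions: a_1 = 1, a_6 = 0.
For each transient state i, a_i = sum_j P(i->j) * a_j:
  a_2 = 1/4*a_1 + 1/6*a_2 + 1/12*a_3 + 1/12*a_4 + 5/12*a_5 + 0*a_6
  a_3 = 0*a_1 + 1/6*a_2 + 1/2*a_3 + 1/12*a_4 + 1/6*a_5 + 1/12*a_6
  a_4 = 0*a_1 + 5/12*a_2 + 1/6*a_3 + 1/12*a_4 + 1/12*a_5 + 1/4*a_6
  a_5 = 0*a_1 + 1/6*a_2 + 1/6*a_3 + 7/12*a_4 + 0*a_5 + 1/12*a_6

Substituting a_1 = 1 and a_6 = 0, rearrange to (I - Q) a = r where r[i] = P(i -> 1):
  [5/6, -1/12, -1/12, -5/12] . (a_2, a_3, a_4, a_5) = 1/4
  [-1/6, 1/2, -1/12, -1/6] . (a_2, a_3, a_4, a_5) = 0
  [-5/12, -1/6, 11/12, -1/12] . (a_2, a_3, a_4, a_5) = 0
  [-1/6, -1/6, -7/12, 1] . (a_2, a_3, a_4, a_5) = 0

Solving yields:
  a_2 = 326/597
  a_3 = 71/199
  a_4 = 206/597
  a_5 = 70/199

Starting state is 5, so the absorption probability is a_5 = 70/199.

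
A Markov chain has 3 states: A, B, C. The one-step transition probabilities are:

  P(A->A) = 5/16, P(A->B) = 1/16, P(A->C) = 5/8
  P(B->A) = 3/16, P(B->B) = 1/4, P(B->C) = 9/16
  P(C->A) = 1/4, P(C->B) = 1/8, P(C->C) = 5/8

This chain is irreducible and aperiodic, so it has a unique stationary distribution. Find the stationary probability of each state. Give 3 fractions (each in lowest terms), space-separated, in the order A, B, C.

Answer: 54/209 26/209 129/209

Derivation:
The stationary distribution satisfies pi = pi * P, i.e.:
  pi_A = 5/16*pi_A + 3/16*pi_B + 1/4*pi_C
  pi_B = 1/16*pi_A + 1/4*pi_B + 1/8*pi_C
  pi_C = 5/8*pi_A + 9/16*pi_B + 5/8*pi_C
with normalization: pi_A + pi_B + pi_C = 1.

Using the first 2 balance equations plus normalization, the linear system A*pi = b is:
  [-11/16, 3/16, 1/4] . pi = 0
  [1/16, -3/4, 1/8] . pi = 0
  [1, 1, 1] . pi = 1

Solving yields:
  pi_A = 54/209
  pi_B = 26/209
  pi_C = 129/209

Verification (pi * P):
  54/209*5/16 + 26/209*3/16 + 129/209*1/4 = 54/209 = pi_A  (ok)
  54/209*1/16 + 26/209*1/4 + 129/209*1/8 = 26/209 = pi_B  (ok)
  54/209*5/8 + 26/209*9/16 + 129/209*5/8 = 129/209 = pi_C  (ok)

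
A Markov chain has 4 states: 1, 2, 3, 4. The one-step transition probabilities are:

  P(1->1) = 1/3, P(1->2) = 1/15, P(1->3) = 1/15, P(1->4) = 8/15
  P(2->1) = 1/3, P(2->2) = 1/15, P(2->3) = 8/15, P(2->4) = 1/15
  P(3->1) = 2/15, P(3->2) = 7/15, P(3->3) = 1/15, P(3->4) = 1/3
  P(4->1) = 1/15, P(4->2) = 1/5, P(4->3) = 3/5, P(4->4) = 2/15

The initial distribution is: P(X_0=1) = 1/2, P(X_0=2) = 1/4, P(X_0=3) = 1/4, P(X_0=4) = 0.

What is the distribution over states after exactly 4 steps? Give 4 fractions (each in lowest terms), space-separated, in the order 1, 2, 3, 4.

Propagating the distribution step by step (d_{t+1} = d_t * P):
d_0 = (1=1/2, 2=1/4, 3=1/4, 4=0)
  d_1[1] = 1/2*1/3 + 1/4*1/3 + 1/4*2/15 + 0*1/15 = 17/60
  d_1[2] = 1/2*1/15 + 1/4*1/15 + 1/4*7/15 + 0*1/5 = 1/6
  d_1[3] = 1/2*1/15 + 1/4*8/15 + 1/4*1/15 + 0*3/5 = 11/60
  d_1[4] = 1/2*8/15 + 1/4*1/15 + 1/4*1/3 + 0*2/15 = 11/30
d_1 = (1=17/60, 2=1/6, 3=11/60, 4=11/30)
  d_2[1] = 17/60*1/3 + 1/6*1/3 + 11/60*2/15 + 11/30*1/15 = 179/900
  d_2[2] = 17/60*1/15 + 1/6*1/15 + 11/60*7/15 + 11/30*1/5 = 17/90
  d_2[3] = 17/60*1/15 + 1/6*8/15 + 11/60*1/15 + 11/30*3/5 = 17/50
  d_2[4] = 17/60*8/15 + 1/6*1/15 + 11/60*1/3 + 11/30*2/15 = 49/180
d_2 = (1=179/900, 2=17/90, 3=17/50, 4=49/180)
  d_3[1] = 179/900*1/3 + 17/90*1/3 + 17/50*2/15 + 49/180*1/15 = 1301/6750
  d_3[2] = 179/900*1/15 + 17/90*1/15 + 17/50*7/15 + 49/180*1/5 = 1613/6750
  d_3[3] = 179/900*1/15 + 17/90*8/15 + 17/50*1/15 + 49/180*3/5 = 3/10
  d_3[4] = 179/900*8/15 + 17/90*1/15 + 17/50*1/3 + 49/180*2/15 = 1811/6750
d_3 = (1=1301/6750, 2=1613/6750, 3=3/10, 4=1811/6750)
  d_4[1] = 1301/6750*1/3 + 1613/6750*1/3 + 3/10*2/15 + 1811/6750*1/15 = 20431/101250
  d_4[2] = 1301/6750*1/15 + 1613/6750*1/15 + 3/10*7/15 + 1811/6750*1/5 = 11261/50625
  d_4[3] = 1301/6750*1/15 + 1613/6750*8/15 + 3/10*1/15 + 1811/6750*3/5 = 10843/33750
  d_4[4] = 1301/6750*8/15 + 1613/6750*1/15 + 3/10*1/3 + 1811/6750*2/15 = 12884/50625
d_4 = (1=20431/101250, 2=11261/50625, 3=10843/33750, 4=12884/50625)

Answer: 20431/101250 11261/50625 10843/33750 12884/50625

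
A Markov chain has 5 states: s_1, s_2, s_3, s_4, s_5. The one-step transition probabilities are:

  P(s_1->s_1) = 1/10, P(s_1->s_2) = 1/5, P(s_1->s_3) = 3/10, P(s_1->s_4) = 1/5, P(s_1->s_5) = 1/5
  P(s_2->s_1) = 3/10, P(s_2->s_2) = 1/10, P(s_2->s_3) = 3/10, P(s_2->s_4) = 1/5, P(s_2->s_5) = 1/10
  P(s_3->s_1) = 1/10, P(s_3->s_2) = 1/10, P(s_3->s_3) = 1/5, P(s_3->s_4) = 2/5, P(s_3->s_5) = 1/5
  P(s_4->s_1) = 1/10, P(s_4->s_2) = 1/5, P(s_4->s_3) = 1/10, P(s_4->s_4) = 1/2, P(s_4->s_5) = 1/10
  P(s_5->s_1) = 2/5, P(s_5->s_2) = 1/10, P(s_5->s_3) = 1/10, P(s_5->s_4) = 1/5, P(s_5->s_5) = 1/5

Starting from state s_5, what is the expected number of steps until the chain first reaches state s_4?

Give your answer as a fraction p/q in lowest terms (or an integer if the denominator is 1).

Let h_i = expected steps to first reach s_4 from state i.
Boundary: h_s_4 = 0.
First-step equations for the other states:
  h_s_1 = 1 + 1/10*h_s_1 + 1/5*h_s_2 + 3/10*h_s_3 + 1/5*h_s_4 + 1/5*h_s_5
  h_s_2 = 1 + 3/10*h_s_1 + 1/10*h_s_2 + 3/10*h_s_3 + 1/5*h_s_4 + 1/10*h_s_5
  h_s_3 = 1 + 1/10*h_s_1 + 1/10*h_s_2 + 1/5*h_s_3 + 2/5*h_s_4 + 1/5*h_s_5
  h_s_5 = 1 + 2/5*h_s_1 + 1/10*h_s_2 + 1/10*h_s_3 + 1/5*h_s_4 + 1/5*h_s_5

Substituting h_s_4 = 0 and rearranging gives the linear system (I - Q) h = 1:
  [9/10, -1/5, -3/10, -1/5] . (h_s_1, h_s_2, h_s_3, h_s_5) = 1
  [-3/10, 9/10, -3/10, -1/10] . (h_s_1, h_s_2, h_s_3, h_s_5) = 1
  [-1/10, -1/10, 4/5, -1/5] . (h_s_1, h_s_2, h_s_3, h_s_5) = 1
  [-2/5, -1/10, -1/10, 4/5] . (h_s_1, h_s_2, h_s_3, h_s_5) = 1

Solving yields:
  h_s_1 = 6005/1488
  h_s_2 = 1995/496
  h_s_3 = 4915/1488
  h_s_5 = 2075/496

Starting state is s_5, so the expected hitting time is h_s_5 = 2075/496.

Answer: 2075/496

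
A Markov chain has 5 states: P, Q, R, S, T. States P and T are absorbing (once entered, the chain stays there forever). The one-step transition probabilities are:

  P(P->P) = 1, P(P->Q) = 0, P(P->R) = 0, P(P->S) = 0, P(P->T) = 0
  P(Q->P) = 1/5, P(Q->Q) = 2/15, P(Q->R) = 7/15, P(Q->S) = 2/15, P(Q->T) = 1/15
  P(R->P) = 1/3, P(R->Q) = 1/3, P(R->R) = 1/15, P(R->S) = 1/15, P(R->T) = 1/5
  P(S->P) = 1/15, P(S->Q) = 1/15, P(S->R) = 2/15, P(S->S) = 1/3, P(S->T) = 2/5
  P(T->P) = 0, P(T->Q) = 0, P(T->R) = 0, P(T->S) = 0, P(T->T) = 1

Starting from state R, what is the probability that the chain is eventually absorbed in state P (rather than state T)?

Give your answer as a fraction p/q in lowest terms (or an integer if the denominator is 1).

Answer: 272/463

Derivation:
Let a_i = P(absorbed in P | start in state i).
Boundary conditions: a_P = 1, a_T = 0.
For each transient state i, a_i = sum_j P(i->j) * a_j:
  a_Q = 1/5*a_P + 2/15*a_Q + 7/15*a_R + 2/15*a_S + 1/15*a_T
  a_R = 1/3*a_P + 1/3*a_Q + 1/15*a_R + 1/15*a_S + 1/5*a_T
  a_S = 1/15*a_P + 1/15*a_Q + 2/15*a_R + 1/3*a_S + 2/5*a_T

Substituting a_P = 1 and a_T = 0, rearrange to (I - Q) a = r where r[i] = P(i -> P):
  [13/15, -7/15, -2/15] . (a_Q, a_R, a_S) = 1/5
  [-1/3, 14/15, -1/15] . (a_Q, a_R, a_S) = 1/3
  [-1/15, -2/15, 2/3] . (a_Q, a_R, a_S) = 1/15

Solving yields:
  a_Q = 273/463
  a_R = 272/463
  a_S = 128/463

Starting state is R, so the absorption probability is a_R = 272/463.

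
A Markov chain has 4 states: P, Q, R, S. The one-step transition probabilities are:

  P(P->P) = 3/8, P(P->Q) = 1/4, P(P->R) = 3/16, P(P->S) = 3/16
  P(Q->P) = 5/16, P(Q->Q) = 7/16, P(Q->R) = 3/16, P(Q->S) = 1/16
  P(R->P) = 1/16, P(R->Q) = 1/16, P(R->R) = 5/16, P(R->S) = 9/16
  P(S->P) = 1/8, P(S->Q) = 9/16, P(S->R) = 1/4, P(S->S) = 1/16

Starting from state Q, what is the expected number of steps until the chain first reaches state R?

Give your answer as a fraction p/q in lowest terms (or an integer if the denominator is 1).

Let h_i = expected steps to first reach R from state i.
Boundary: h_R = 0.
First-step equations for the other states:
  h_P = 1 + 3/8*h_P + 1/4*h_Q + 3/16*h_R + 3/16*h_S
  h_Q = 1 + 5/16*h_P + 7/16*h_Q + 3/16*h_R + 1/16*h_S
  h_S = 1 + 1/8*h_P + 9/16*h_Q + 1/4*h_R + 1/16*h_S

Substituting h_R = 0 and rearranging gives the linear system (I - Q) h = 1:
  [5/8, -1/4, -3/16] . (h_P, h_Q, h_S) = 1
  [-5/16, 9/16, -1/16] . (h_P, h_Q, h_S) = 1
  [-1/8, -9/16, 15/16] . (h_P, h_Q, h_S) = 1

Solving yields:
  h_P = 3904/763
  h_Q = 3936/763
  h_S = 528/109

Starting state is Q, so the expected hitting time is h_Q = 3936/763.

Answer: 3936/763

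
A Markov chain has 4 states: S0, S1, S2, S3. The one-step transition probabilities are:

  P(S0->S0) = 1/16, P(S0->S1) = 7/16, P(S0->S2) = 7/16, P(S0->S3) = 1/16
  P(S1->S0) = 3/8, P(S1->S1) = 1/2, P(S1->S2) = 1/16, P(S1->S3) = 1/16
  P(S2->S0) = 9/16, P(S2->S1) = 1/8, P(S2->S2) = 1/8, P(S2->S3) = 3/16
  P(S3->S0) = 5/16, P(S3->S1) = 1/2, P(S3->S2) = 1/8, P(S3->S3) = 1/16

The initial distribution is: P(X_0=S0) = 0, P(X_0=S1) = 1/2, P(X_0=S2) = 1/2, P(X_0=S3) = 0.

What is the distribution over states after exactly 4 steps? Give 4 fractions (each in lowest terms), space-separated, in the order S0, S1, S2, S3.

Answer: 1205/4096 54259/131072 27239/131072 5507/65536

Derivation:
Propagating the distribution step by step (d_{t+1} = d_t * P):
d_0 = (S0=0, S1=1/2, S2=1/2, S3=0)
  d_1[S0] = 0*1/16 + 1/2*3/8 + 1/2*9/16 + 0*5/16 = 15/32
  d_1[S1] = 0*7/16 + 1/2*1/2 + 1/2*1/8 + 0*1/2 = 5/16
  d_1[S2] = 0*7/16 + 1/2*1/16 + 1/2*1/8 + 0*1/8 = 3/32
  d_1[S3] = 0*1/16 + 1/2*1/16 + 1/2*3/16 + 0*1/16 = 1/8
d_1 = (S0=15/32, S1=5/16, S2=3/32, S3=1/8)
  d_2[S0] = 15/32*1/16 + 5/16*3/8 + 3/32*9/16 + 1/8*5/16 = 61/256
  d_2[S1] = 15/32*7/16 + 5/16*1/2 + 3/32*1/8 + 1/8*1/2 = 223/512
  d_2[S2] = 15/32*7/16 + 5/16*1/16 + 3/32*1/8 + 1/8*1/8 = 129/512
  d_2[S3] = 15/32*1/16 + 5/16*1/16 + 3/32*3/16 + 1/8*1/16 = 19/256
d_2 = (S0=61/256, S1=223/512, S2=129/512, S3=19/256)
  d_3[S0] = 61/256*1/16 + 223/512*3/8 + 129/512*9/16 + 19/256*5/16 = 2811/8192
  d_3[S1] = 61/256*7/16 + 223/512*1/2 + 129/512*1/8 + 19/256*1/2 = 25/64
  d_3[S2] = 61/256*7/16 + 223/512*1/16 + 129/512*1/8 + 19/256*1/8 = 1411/8192
  d_3[S3] = 61/256*1/16 + 223/512*1/16 + 129/512*3/16 + 19/256*1/16 = 385/4096
d_3 = (S0=2811/8192, S1=25/64, S2=1411/8192, S3=385/4096)
  d_4[S0] = 2811/8192*1/16 + 25/64*3/8 + 1411/8192*9/16 + 385/4096*5/16 = 1205/4096
  d_4[S1] = 2811/8192*7/16 + 25/64*1/2 + 1411/8192*1/8 + 385/4096*1/2 = 54259/131072
  d_4[S2] = 2811/8192*7/16 + 25/64*1/16 + 1411/8192*1/8 + 385/4096*1/8 = 27239/131072
  d_4[S3] = 2811/8192*1/16 + 25/64*1/16 + 1411/8192*3/16 + 385/4096*1/16 = 5507/65536
d_4 = (S0=1205/4096, S1=54259/131072, S2=27239/131072, S3=5507/65536)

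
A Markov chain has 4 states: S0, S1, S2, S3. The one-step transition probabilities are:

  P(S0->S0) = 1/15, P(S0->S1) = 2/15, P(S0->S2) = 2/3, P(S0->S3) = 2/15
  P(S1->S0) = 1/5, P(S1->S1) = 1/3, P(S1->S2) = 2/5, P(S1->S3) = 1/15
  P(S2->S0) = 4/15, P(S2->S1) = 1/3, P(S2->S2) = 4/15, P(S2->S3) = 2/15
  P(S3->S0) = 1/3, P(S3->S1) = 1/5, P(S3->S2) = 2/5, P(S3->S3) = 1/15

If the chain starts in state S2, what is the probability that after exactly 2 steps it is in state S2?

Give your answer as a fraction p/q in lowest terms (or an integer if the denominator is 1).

Answer: 98/225

Derivation:
Computing P^2 by repeated multiplication:
P^1 =
  S0: [1/15, 2/15, 2/3, 2/15]
  S1: [1/5, 1/3, 2/5, 1/15]
  S2: [4/15, 1/3, 4/15, 2/15]
  S3: [1/3, 1/5, 2/5, 1/15]
P^2 =
  S0: [19/75, 68/225, 74/225, 26/225]
  S1: [47/225, 64/225, 2/5, 8/75]
  S2: [1/5, 59/225, 98/225, 23/225]
  S3: [43/225, 58/225, 98/225, 26/225]

(P^2)[S2 -> S2] = 98/225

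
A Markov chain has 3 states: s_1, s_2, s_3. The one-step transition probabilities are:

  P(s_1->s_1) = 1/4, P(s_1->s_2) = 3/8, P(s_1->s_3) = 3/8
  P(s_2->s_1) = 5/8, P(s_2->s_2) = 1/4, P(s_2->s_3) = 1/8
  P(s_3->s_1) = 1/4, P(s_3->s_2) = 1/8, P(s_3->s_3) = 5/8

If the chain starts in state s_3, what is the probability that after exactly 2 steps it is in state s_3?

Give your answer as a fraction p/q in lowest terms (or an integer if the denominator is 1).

Answer: 1/2

Derivation:
Computing P^2 by repeated multiplication:
P^1 =
  s_1: [1/4, 3/8, 3/8]
  s_2: [5/8, 1/4, 1/8]
  s_3: [1/4, 1/8, 5/8]
P^2 =
  s_1: [25/64, 15/64, 3/8]
  s_2: [11/32, 5/16, 11/32]
  s_3: [19/64, 13/64, 1/2]

(P^2)[s_3 -> s_3] = 1/2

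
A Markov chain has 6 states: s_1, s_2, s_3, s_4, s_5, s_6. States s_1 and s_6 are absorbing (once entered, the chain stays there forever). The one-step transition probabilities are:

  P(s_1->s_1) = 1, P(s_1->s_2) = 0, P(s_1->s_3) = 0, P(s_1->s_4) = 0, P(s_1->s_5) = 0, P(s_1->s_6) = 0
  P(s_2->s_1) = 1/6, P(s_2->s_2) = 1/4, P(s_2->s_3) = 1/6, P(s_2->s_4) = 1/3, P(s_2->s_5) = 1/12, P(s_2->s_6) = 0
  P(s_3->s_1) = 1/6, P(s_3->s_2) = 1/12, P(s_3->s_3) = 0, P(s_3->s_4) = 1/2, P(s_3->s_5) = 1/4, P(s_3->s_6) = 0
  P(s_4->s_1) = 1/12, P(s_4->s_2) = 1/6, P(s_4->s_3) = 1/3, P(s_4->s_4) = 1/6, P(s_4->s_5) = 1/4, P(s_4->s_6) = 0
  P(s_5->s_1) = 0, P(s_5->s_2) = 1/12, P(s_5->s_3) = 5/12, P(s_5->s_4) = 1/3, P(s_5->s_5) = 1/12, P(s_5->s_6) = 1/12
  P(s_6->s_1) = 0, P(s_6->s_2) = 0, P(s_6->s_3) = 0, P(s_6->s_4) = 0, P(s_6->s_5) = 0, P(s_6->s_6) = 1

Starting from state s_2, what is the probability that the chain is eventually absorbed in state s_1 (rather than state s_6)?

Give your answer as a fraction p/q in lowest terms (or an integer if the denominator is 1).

Let a_i = P(absorbed in s_1 | start in state i).
Boundary conditions: a_s_1 = 1, a_s_6 = 0.
For each transient state i, a_i = sum_j P(i->j) * a_j:
  a_s_2 = 1/6*a_s_1 + 1/4*a_s_2 + 1/6*a_s_3 + 1/3*a_s_4 + 1/12*a_s_5 + 0*a_s_6
  a_s_3 = 1/6*a_s_1 + 1/12*a_s_2 + 0*a_s_3 + 1/2*a_s_4 + 1/4*a_s_5 + 0*a_s_6
  a_s_4 = 1/12*a_s_1 + 1/6*a_s_2 + 1/3*a_s_3 + 1/6*a_s_4 + 1/4*a_s_5 + 0*a_s_6
  a_s_5 = 0*a_s_1 + 1/12*a_s_2 + 5/12*a_s_3 + 1/3*a_s_4 + 1/12*a_s_5 + 1/12*a_s_6

Substituting a_s_1 = 1 and a_s_6 = 0, rearrange to (I - Q) a = r where r[i] = P(i -> s_1):
  [3/4, -1/6, -1/3, -1/12] . (a_s_2, a_s_3, a_s_4, a_s_5) = 1/6
  [-1/12, 1, -1/2, -1/4] . (a_s_2, a_s_3, a_s_4, a_s_5) = 1/6
  [-1/6, -1/3, 5/6, -1/4] . (a_s_2, a_s_3, a_s_4, a_s_5) = 1/12
  [-1/12, -5/12, -1/3, 11/12] . (a_s_2, a_s_3, a_s_4, a_s_5) = 0

Solving yields:
  a_s_2 = 491/555
  a_s_3 = 1444/1665
  a_s_4 = 1432/1665
  a_s_5 = 437/555

Starting state is s_2, so the absorption probability is a_s_2 = 491/555.

Answer: 491/555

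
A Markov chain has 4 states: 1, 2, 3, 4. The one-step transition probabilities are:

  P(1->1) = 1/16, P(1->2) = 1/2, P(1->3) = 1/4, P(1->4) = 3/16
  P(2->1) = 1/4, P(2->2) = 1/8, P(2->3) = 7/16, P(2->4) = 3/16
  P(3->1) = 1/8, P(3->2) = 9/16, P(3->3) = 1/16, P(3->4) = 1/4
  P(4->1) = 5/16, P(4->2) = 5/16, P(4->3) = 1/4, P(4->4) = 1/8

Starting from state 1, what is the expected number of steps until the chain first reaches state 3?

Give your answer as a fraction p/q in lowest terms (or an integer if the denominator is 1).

Let h_i = expected steps to first reach 3 from state i.
Boundary: h_3 = 0.
First-step equations for the other states:
  h_1 = 1 + 1/16*h_1 + 1/2*h_2 + 1/4*h_3 + 3/16*h_4
  h_2 = 1 + 1/4*h_1 + 1/8*h_2 + 7/16*h_3 + 3/16*h_4
  h_4 = 1 + 5/16*h_1 + 5/16*h_2 + 1/4*h_3 + 1/8*h_4

Substituting h_3 = 0 and rearranging gives the linear system (I - Q) h = 1:
  [15/16, -1/2, -3/16] . (h_1, h_2, h_4) = 1
  [-1/4, 7/8, -3/16] . (h_1, h_2, h_4) = 1
  [-5/16, -5/16, 7/8] . (h_1, h_2, h_4) = 1

Solving yields:
  h_1 = 5984/1877
  h_2 = 5168/1877
  h_4 = 6128/1877

Starting state is 1, so the expected hitting time is h_1 = 5984/1877.

Answer: 5984/1877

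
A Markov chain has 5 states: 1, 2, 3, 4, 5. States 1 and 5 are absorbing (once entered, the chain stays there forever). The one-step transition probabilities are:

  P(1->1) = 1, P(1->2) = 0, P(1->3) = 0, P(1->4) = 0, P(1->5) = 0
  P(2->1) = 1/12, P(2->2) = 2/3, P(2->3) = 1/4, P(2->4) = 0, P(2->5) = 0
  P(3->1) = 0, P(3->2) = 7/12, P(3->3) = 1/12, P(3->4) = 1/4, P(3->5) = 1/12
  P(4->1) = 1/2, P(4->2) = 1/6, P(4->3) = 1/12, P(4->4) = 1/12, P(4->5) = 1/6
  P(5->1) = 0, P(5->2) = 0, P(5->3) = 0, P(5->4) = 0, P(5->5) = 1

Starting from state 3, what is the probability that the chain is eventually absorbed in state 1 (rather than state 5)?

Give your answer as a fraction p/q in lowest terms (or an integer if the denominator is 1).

Let a_i = P(absorbed in 1 | start in state i).
Boundary conditions: a_1 = 1, a_5 = 0.
For each transient state i, a_i = sum_j P(i->j) * a_j:
  a_2 = 1/12*a_1 + 2/3*a_2 + 1/4*a_3 + 0*a_4 + 0*a_5
  a_3 = 0*a_1 + 7/12*a_2 + 1/12*a_3 + 1/4*a_4 + 1/12*a_5
  a_4 = 1/2*a_1 + 1/6*a_2 + 1/12*a_3 + 1/12*a_4 + 1/6*a_5

Substituting a_1 = 1 and a_5 = 0, rearrange to (I - Q) a = r where r[i] = P(i -> 1):
  [1/3, -1/4, 0] . (a_2, a_3, a_4) = 1/12
  [-7/12, 11/12, -1/4] . (a_2, a_3, a_4) = 0
  [-1/6, -1/12, 11/12] . (a_2, a_3, a_4) = 1/2

Solving yields:
  a_2 = 172/223
  a_3 = 155/223
  a_4 = 167/223

Starting state is 3, so the absorption probability is a_3 = 155/223.

Answer: 155/223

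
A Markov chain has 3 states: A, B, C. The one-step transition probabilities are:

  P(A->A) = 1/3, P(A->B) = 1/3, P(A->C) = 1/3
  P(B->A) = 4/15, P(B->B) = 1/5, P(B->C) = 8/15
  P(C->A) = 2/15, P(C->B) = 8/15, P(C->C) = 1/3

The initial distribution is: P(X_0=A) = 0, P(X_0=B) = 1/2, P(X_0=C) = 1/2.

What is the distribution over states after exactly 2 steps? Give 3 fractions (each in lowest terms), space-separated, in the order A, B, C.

Propagating the distribution step by step (d_{t+1} = d_t * P):
d_0 = (A=0, B=1/2, C=1/2)
  d_1[A] = 0*1/3 + 1/2*4/15 + 1/2*2/15 = 1/5
  d_1[B] = 0*1/3 + 1/2*1/5 + 1/2*8/15 = 11/30
  d_1[C] = 0*1/3 + 1/2*8/15 + 1/2*1/3 = 13/30
d_1 = (A=1/5, B=11/30, C=13/30)
  d_2[A] = 1/5*1/3 + 11/30*4/15 + 13/30*2/15 = 2/9
  d_2[B] = 1/5*1/3 + 11/30*1/5 + 13/30*8/15 = 167/450
  d_2[C] = 1/5*1/3 + 11/30*8/15 + 13/30*1/3 = 61/150
d_2 = (A=2/9, B=167/450, C=61/150)

Answer: 2/9 167/450 61/150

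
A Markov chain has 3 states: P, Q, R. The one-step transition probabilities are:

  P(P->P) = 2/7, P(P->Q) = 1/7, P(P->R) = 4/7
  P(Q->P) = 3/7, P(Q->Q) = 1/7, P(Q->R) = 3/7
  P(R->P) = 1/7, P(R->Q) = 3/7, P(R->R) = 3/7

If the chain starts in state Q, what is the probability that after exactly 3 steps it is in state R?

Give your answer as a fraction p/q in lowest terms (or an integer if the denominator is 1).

Computing P^3 by repeated multiplication:
P^1 =
  P: [2/7, 1/7, 4/7]
  Q: [3/7, 1/7, 3/7]
  R: [1/7, 3/7, 3/7]
P^2 =
  P: [11/49, 15/49, 23/49]
  Q: [12/49, 13/49, 24/49]
  R: [2/7, 13/49, 22/49]
P^3 =
  P: [90/343, 95/343, 158/343]
  Q: [87/343, 97/343, 159/343]
  R: [89/343, 93/343, 23/49]

(P^3)[Q -> R] = 159/343

Answer: 159/343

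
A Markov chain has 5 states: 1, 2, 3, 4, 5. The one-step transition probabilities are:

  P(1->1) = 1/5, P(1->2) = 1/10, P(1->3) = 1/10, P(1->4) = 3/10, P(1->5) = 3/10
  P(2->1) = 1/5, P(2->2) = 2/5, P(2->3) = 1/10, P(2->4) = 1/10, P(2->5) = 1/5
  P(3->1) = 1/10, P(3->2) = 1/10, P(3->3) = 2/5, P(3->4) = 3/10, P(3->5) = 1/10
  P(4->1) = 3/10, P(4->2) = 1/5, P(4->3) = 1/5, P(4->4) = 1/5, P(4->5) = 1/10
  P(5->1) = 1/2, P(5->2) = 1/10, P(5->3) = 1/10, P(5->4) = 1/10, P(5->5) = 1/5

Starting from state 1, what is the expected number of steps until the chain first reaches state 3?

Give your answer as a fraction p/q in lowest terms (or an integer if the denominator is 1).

Answer: 4195/504

Derivation:
Let h_i = expected steps to first reach 3 from state i.
Boundary: h_3 = 0.
First-step equations for the other states:
  h_1 = 1 + 1/5*h_1 + 1/10*h_2 + 1/10*h_3 + 3/10*h_4 + 3/10*h_5
  h_2 = 1 + 1/5*h_1 + 2/5*h_2 + 1/10*h_3 + 1/10*h_4 + 1/5*h_5
  h_4 = 1 + 3/10*h_1 + 1/5*h_2 + 1/5*h_3 + 1/5*h_4 + 1/10*h_5
  h_5 = 1 + 1/2*h_1 + 1/10*h_2 + 1/10*h_3 + 1/10*h_4 + 1/5*h_5

Substituting h_3 = 0 and rearranging gives the linear system (I - Q) h = 1:
  [4/5, -1/10, -3/10, -3/10] . (h_1, h_2, h_4, h_5) = 1
  [-1/5, 3/5, -1/10, -1/5] . (h_1, h_2, h_4, h_5) = 1
  [-3/10, -1/5, 4/5, -1/10] . (h_1, h_2, h_4, h_5) = 1
  [-1/2, -1/10, -1/10, 4/5] . (h_1, h_2, h_4, h_5) = 1

Solving yields:
  h_1 = 4195/504
  h_2 = 4295/504
  h_4 = 635/84
  h_5 = 4265/504

Starting state is 1, so the expected hitting time is h_1 = 4195/504.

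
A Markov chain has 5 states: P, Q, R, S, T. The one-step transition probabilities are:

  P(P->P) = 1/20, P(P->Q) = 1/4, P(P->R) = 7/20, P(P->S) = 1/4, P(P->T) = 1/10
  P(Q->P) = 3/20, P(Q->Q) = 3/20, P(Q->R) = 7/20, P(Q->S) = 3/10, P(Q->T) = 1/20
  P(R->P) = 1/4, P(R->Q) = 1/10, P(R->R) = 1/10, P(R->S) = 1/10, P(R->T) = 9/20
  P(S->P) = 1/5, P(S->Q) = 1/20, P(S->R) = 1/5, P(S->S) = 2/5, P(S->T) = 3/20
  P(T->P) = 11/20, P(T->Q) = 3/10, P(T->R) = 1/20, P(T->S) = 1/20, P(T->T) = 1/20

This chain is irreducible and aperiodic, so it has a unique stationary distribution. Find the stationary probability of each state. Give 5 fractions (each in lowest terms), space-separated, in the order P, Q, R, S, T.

Answer: 47963/210927 34762/210927 14924/70309 47797/210927 35633/210927

Derivation:
The stationary distribution satisfies pi = pi * P, i.e.:
  pi_P = 1/20*pi_P + 3/20*pi_Q + 1/4*pi_R + 1/5*pi_S + 11/20*pi_T
  pi_Q = 1/4*pi_P + 3/20*pi_Q + 1/10*pi_R + 1/20*pi_S + 3/10*pi_T
  pi_R = 7/20*pi_P + 7/20*pi_Q + 1/10*pi_R + 1/5*pi_S + 1/20*pi_T
  pi_S = 1/4*pi_P + 3/10*pi_Q + 1/10*pi_R + 2/5*pi_S + 1/20*pi_T
  pi_T = 1/10*pi_P + 1/20*pi_Q + 9/20*pi_R + 3/20*pi_S + 1/20*pi_T
with normalization: pi_P + pi_Q + pi_R + pi_S + pi_T = 1.

Using the first 4 balance equations plus normalization, the linear system A*pi = b is:
  [-19/20, 3/20, 1/4, 1/5, 11/20] . pi = 0
  [1/4, -17/20, 1/10, 1/20, 3/10] . pi = 0
  [7/20, 7/20, -9/10, 1/5, 1/20] . pi = 0
  [1/4, 3/10, 1/10, -3/5, 1/20] . pi = 0
  [1, 1, 1, 1, 1] . pi = 1

Solving yields:
  pi_P = 47963/210927
  pi_Q = 34762/210927
  pi_R = 14924/70309
  pi_S = 47797/210927
  pi_T = 35633/210927

Verification (pi * P):
  47963/210927*1/20 + 34762/210927*3/20 + 14924/70309*1/4 + 47797/210927*1/5 + 35633/210927*11/20 = 47963/210927 = pi_P  (ok)
  47963/210927*1/4 + 34762/210927*3/20 + 14924/70309*1/10 + 47797/210927*1/20 + 35633/210927*3/10 = 34762/210927 = pi_Q  (ok)
  47963/210927*7/20 + 34762/210927*7/20 + 14924/70309*1/10 + 47797/210927*1/5 + 35633/210927*1/20 = 14924/70309 = pi_R  (ok)
  47963/210927*1/4 + 34762/210927*3/10 + 14924/70309*1/10 + 47797/210927*2/5 + 35633/210927*1/20 = 47797/210927 = pi_S  (ok)
  47963/210927*1/10 + 34762/210927*1/20 + 14924/70309*9/20 + 47797/210927*3/20 + 35633/210927*1/20 = 35633/210927 = pi_T  (ok)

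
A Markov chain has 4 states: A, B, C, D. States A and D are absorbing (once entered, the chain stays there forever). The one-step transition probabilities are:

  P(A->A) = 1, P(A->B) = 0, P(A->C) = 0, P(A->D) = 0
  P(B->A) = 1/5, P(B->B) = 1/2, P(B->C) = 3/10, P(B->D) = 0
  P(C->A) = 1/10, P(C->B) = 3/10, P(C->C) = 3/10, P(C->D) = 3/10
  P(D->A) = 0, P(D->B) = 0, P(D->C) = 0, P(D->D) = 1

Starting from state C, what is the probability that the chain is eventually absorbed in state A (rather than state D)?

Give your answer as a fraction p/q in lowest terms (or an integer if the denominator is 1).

Answer: 11/26

Derivation:
Let a_i = P(absorbed in A | start in state i).
Boundary conditions: a_A = 1, a_D = 0.
For each transient state i, a_i = sum_j P(i->j) * a_j:
  a_B = 1/5*a_A + 1/2*a_B + 3/10*a_C + 0*a_D
  a_C = 1/10*a_A + 3/10*a_B + 3/10*a_C + 3/10*a_D

Substituting a_A = 1 and a_D = 0, rearrange to (I - Q) a = r where r[i] = P(i -> A):
  [1/2, -3/10] . (a_B, a_C) = 1/5
  [-3/10, 7/10] . (a_B, a_C) = 1/10

Solving yields:
  a_B = 17/26
  a_C = 11/26

Starting state is C, so the absorption probability is a_C = 11/26.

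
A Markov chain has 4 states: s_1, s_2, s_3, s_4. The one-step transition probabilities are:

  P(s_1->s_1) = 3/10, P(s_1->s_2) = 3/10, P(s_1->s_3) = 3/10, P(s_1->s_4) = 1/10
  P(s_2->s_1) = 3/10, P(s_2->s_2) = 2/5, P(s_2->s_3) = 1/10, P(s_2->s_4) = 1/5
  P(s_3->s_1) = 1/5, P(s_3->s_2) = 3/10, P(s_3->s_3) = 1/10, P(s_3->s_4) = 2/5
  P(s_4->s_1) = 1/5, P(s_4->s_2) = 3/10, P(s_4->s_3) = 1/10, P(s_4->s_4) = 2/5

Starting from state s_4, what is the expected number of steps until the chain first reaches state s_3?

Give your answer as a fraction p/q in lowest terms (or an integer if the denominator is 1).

Answer: 270/41

Derivation:
Let h_i = expected steps to first reach s_3 from state i.
Boundary: h_s_3 = 0.
First-step equations for the other states:
  h_s_1 = 1 + 3/10*h_s_1 + 3/10*h_s_2 + 3/10*h_s_3 + 1/10*h_s_4
  h_s_2 = 1 + 3/10*h_s_1 + 2/5*h_s_2 + 1/10*h_s_3 + 1/5*h_s_4
  h_s_4 = 1 + 1/5*h_s_1 + 3/10*h_s_2 + 1/10*h_s_3 + 2/5*h_s_4

Substituting h_s_3 = 0 and rearranging gives the linear system (I - Q) h = 1:
  [7/10, -3/10, -1/10] . (h_s_1, h_s_2, h_s_4) = 1
  [-3/10, 3/5, -1/5] . (h_s_1, h_s_2, h_s_4) = 1
  [-1/5, -3/10, 3/5] . (h_s_1, h_s_2, h_s_4) = 1

Solving yields:
  h_s_1 = 210/41
  h_s_2 = 790/123
  h_s_4 = 270/41

Starting state is s_4, so the expected hitting time is h_s_4 = 270/41.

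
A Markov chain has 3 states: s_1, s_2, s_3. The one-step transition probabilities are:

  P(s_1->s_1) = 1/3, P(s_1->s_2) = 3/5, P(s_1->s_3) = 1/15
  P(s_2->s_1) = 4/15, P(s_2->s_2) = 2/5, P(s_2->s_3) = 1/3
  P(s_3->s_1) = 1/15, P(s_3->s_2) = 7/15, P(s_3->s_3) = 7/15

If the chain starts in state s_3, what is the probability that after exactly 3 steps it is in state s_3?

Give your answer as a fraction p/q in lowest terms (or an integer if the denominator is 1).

Answer: 227/675

Derivation:
Computing P^3 by repeated multiplication:
P^1 =
  s_1: [1/3, 3/5, 1/15]
  s_2: [4/15, 2/5, 1/3]
  s_3: [1/15, 7/15, 7/15]
P^2 =
  s_1: [62/225, 106/225, 19/75]
  s_2: [49/225, 107/225, 23/75]
  s_3: [8/45, 4/9, 17/45]
P^3 =
  s_1: [791/3375, 59/125, 991/3375]
  s_2: [742/3375, 58/125, 1067/3375]
  s_3: [137/675, 311/675, 227/675]

(P^3)[s_3 -> s_3] = 227/675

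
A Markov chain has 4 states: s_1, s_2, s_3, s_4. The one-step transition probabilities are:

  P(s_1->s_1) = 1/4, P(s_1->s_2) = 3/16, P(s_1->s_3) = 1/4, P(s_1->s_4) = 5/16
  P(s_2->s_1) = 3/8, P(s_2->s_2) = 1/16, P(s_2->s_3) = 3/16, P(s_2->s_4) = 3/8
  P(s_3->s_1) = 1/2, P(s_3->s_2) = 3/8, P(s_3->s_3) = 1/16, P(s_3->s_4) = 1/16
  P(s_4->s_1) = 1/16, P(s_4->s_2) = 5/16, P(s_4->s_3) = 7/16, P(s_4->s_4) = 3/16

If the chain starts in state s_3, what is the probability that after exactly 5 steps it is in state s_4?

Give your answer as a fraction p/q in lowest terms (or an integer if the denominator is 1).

Computing P^5 by repeated multiplication:
P^1 =
  s_1: [1/4, 3/16, 1/4, 5/16]
  s_2: [3/8, 1/16, 3/16, 3/8]
  s_3: [1/2, 3/8, 1/16, 1/16]
  s_4: [1/16, 5/16, 7/16, 3/16]
P^2 =
  s_1: [71/256, 1/4, 1/4, 57/256]
  s_2: [15/64, 67/256, 9/32, 57/256]
  s_3: [77/256, 41/256, 29/128, 5/16]
  s_4: [93/256, 65/256, 47/256, 51/256]
P^3 =
  s_1: [1237/4096, 473/2048, 939/4096, 487/2048]
  s_2: [1275/4096, 241/1024, 57/256, 945/4096]
  s_3: [549/2048, 255/1024, 1049/4096, 929/4096]
  s_4: [1189/4096, 881/4096, 971/4096, 1055/4096]
P^4 =
  s_1: [9555/32768, 15161/65536, 15543/65536, 7861/32768]
  s_2: [19125/65536, 7493/32768, 15519/65536, 7953/32768]
  s_3: [19833/65536, 15253/65536, 3751/16384, 7723/32768]
  s_4: [18865/65536, 15549/65536, 15755/65536, 15367/65536]
P^5 =
  s_1: [19217/65536, 244359/1048576, 7735/32768, 249225/1048576]
  s_2: [153237/524288, 245005/1048576, 248319/1048576, 124389/524288]
  s_3: [38291/131072, 121003/524288, 248217/1048576, 252025/1048576]
  s_4: [310161/1048576, 243509/1048576, 245431/1048576, 249475/1048576]

(P^5)[s_3 -> s_4] = 252025/1048576

Answer: 252025/1048576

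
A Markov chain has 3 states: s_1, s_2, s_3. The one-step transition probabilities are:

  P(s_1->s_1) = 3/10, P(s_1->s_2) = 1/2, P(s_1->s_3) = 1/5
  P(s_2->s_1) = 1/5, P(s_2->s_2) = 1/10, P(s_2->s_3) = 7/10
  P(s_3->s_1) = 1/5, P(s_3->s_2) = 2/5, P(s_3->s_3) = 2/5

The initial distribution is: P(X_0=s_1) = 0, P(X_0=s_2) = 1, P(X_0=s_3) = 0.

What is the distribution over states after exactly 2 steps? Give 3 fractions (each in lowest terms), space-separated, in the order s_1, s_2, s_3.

Answer: 11/50 39/100 39/100

Derivation:
Propagating the distribution step by step (d_{t+1} = d_t * P):
d_0 = (s_1=0, s_2=1, s_3=0)
  d_1[s_1] = 0*3/10 + 1*1/5 + 0*1/5 = 1/5
  d_1[s_2] = 0*1/2 + 1*1/10 + 0*2/5 = 1/10
  d_1[s_3] = 0*1/5 + 1*7/10 + 0*2/5 = 7/10
d_1 = (s_1=1/5, s_2=1/10, s_3=7/10)
  d_2[s_1] = 1/5*3/10 + 1/10*1/5 + 7/10*1/5 = 11/50
  d_2[s_2] = 1/5*1/2 + 1/10*1/10 + 7/10*2/5 = 39/100
  d_2[s_3] = 1/5*1/5 + 1/10*7/10 + 7/10*2/5 = 39/100
d_2 = (s_1=11/50, s_2=39/100, s_3=39/100)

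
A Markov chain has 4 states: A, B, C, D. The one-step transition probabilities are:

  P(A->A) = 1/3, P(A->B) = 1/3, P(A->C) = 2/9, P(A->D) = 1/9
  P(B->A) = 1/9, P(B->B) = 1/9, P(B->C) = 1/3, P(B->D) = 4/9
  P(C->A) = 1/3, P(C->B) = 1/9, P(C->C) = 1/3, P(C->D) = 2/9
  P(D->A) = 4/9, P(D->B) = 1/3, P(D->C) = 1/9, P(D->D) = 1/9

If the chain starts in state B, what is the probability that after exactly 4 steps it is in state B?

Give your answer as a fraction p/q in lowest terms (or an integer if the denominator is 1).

Answer: 1481/6561

Derivation:
Computing P^4 by repeated multiplication:
P^1 =
  A: [1/3, 1/3, 2/9, 1/9]
  B: [1/9, 1/9, 1/3, 4/9]
  C: [1/3, 1/9, 1/3, 2/9]
  D: [4/9, 1/3, 1/9, 1/9]
P^2 =
  A: [22/81, 17/81, 22/81, 20/81]
  B: [29/81, 19/81, 2/9, 5/27]
  C: [1/3, 19/81, 20/81, 5/27]
  D: [22/81, 19/81, 7/27, 19/81]
P^3 =
  A: [229/729, 55/243, 181/729, 154/729]
  B: [220/729, 169/729, 184/729, 52/243]
  C: [220/729, 55/243, 62/243, 158/729]
  D: [224/729, 163/729, 61/243, 53/243]
P^4 =
  A: [2011/6561, 1495/6561, 550/2187, 1405/6561]
  B: [2005/6561, 1481/6561, 1655/6561, 1420/6561]
  C: [2015/6561, 55/243, 1651/6561, 470/2187]
  D: [2020/6561, 1495/6561, 1645/6561, 467/2187]

(P^4)[B -> B] = 1481/6561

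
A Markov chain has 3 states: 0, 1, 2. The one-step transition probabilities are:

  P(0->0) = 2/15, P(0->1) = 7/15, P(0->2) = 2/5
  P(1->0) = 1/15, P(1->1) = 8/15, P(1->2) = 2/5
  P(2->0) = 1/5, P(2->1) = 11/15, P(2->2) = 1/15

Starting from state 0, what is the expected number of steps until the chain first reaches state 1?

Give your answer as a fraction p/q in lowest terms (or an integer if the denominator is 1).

Let h_i = expected steps to first reach 1 from state i.
Boundary: h_1 = 0.
First-step equations for the other states:
  h_0 = 1 + 2/15*h_0 + 7/15*h_1 + 2/5*h_2
  h_2 = 1 + 1/5*h_0 + 11/15*h_1 + 1/15*h_2

Substituting h_1 = 0 and rearranging gives the linear system (I - Q) h = 1:
  [13/15, -2/5] . (h_0, h_2) = 1
  [-1/5, 14/15] . (h_0, h_2) = 1

Solving yields:
  h_0 = 75/41
  h_2 = 60/41

Starting state is 0, so the expected hitting time is h_0 = 75/41.

Answer: 75/41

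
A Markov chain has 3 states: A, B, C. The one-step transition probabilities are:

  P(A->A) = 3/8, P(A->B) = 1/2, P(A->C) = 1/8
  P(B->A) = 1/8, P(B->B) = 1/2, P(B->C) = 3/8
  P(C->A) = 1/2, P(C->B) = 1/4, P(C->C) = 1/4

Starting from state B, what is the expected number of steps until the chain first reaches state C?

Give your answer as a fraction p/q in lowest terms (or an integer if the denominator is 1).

Let h_i = expected steps to first reach C from state i.
Boundary: h_C = 0.
First-step equations for the other states:
  h_A = 1 + 3/8*h_A + 1/2*h_B + 1/8*h_C
  h_B = 1 + 1/8*h_A + 1/2*h_B + 3/8*h_C

Substituting h_C = 0 and rearranging gives the linear system (I - Q) h = 1:
  [5/8, -1/2] . (h_A, h_B) = 1
  [-1/8, 1/2] . (h_A, h_B) = 1

Solving yields:
  h_A = 4
  h_B = 3

Starting state is B, so the expected hitting time is h_B = 3.

Answer: 3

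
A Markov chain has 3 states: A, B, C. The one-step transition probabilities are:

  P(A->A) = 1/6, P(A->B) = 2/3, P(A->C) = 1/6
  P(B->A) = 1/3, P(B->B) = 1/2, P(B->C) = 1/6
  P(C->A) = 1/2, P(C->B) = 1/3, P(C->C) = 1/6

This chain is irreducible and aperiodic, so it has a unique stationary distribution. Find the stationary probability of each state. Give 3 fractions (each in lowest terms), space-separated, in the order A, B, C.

The stationary distribution satisfies pi = pi * P, i.e.:
  pi_A = 1/6*pi_A + 1/3*pi_B + 1/2*pi_C
  pi_B = 2/3*pi_A + 1/2*pi_B + 1/3*pi_C
  pi_C = 1/6*pi_A + 1/6*pi_B + 1/6*pi_C
with normalization: pi_A + pi_B + pi_C = 1.

Using the first 2 balance equations plus normalization, the linear system A*pi = b is:
  [-5/6, 1/3, 1/2] . pi = 0
  [2/3, -1/2, 1/3] . pi = 0
  [1, 1, 1] . pi = 1

Solving yields:
  pi_A = 13/42
  pi_B = 11/21
  pi_C = 1/6

Verification (pi * P):
  13/42*1/6 + 11/21*1/3 + 1/6*1/2 = 13/42 = pi_A  (ok)
  13/42*2/3 + 11/21*1/2 + 1/6*1/3 = 11/21 = pi_B  (ok)
  13/42*1/6 + 11/21*1/6 + 1/6*1/6 = 1/6 = pi_C  (ok)

Answer: 13/42 11/21 1/6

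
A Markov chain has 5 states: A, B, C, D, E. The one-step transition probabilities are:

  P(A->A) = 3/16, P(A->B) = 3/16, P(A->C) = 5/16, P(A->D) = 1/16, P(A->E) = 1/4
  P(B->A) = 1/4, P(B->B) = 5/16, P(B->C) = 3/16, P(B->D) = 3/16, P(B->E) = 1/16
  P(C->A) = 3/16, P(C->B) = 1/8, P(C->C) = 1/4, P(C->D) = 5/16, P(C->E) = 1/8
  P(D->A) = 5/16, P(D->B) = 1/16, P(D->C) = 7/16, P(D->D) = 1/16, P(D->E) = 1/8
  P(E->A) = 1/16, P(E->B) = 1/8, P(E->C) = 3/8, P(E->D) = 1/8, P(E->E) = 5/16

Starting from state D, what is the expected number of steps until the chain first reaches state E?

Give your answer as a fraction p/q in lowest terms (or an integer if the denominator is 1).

Let h_i = expected steps to first reach E from state i.
Boundary: h_E = 0.
First-step equations for the other states:
  h_A = 1 + 3/16*h_A + 3/16*h_B + 5/16*h_C + 1/16*h_D + 1/4*h_E
  h_B = 1 + 1/4*h_A + 5/16*h_B + 3/16*h_C + 3/16*h_D + 1/16*h_E
  h_C = 1 + 3/16*h_A + 1/8*h_B + 1/4*h_C + 5/16*h_D + 1/8*h_E
  h_D = 1 + 5/16*h_A + 1/16*h_B + 7/16*h_C + 1/16*h_D + 1/8*h_E

Substituting h_E = 0 and rearranging gives the linear system (I - Q) h = 1:
  [13/16, -3/16, -5/16, -1/16] . (h_A, h_B, h_C, h_D) = 1
  [-1/4, 11/16, -3/16, -3/16] . (h_A, h_B, h_C, h_D) = 1
  [-3/16, -1/8, 3/4, -5/16] . (h_A, h_B, h_C, h_D) = 1
  [-5/16, -1/16, -7/16, 15/16] . (h_A, h_B, h_C, h_D) = 1

Solving yields:
  h_A = 14880/2407
  h_B = 18032/2407
  h_C = 16848/2407
  h_D = 16592/2407

Starting state is D, so the expected hitting time is h_D = 16592/2407.

Answer: 16592/2407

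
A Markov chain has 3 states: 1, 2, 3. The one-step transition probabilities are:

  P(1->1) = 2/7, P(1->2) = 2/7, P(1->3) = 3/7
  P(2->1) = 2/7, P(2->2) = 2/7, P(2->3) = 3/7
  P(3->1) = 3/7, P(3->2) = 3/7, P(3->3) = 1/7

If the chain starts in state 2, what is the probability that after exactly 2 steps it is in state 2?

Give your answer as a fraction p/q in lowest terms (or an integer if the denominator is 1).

Computing P^2 by repeated multiplication:
P^1 =
  1: [2/7, 2/7, 3/7]
  2: [2/7, 2/7, 3/7]
  3: [3/7, 3/7, 1/7]
P^2 =
  1: [17/49, 17/49, 15/49]
  2: [17/49, 17/49, 15/49]
  3: [15/49, 15/49, 19/49]

(P^2)[2 -> 2] = 17/49

Answer: 17/49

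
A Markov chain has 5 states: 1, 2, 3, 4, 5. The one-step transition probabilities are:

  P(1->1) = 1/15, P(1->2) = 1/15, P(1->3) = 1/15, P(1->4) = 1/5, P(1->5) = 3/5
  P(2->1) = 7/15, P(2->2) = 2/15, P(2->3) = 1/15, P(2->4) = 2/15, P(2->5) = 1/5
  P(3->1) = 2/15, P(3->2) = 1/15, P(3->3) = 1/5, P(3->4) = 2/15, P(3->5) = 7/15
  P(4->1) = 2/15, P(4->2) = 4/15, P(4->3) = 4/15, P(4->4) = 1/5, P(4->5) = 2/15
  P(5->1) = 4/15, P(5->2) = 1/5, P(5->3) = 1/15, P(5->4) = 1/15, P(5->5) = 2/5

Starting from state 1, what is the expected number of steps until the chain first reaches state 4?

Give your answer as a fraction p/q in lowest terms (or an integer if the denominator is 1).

Answer: 2145/271

Derivation:
Let h_i = expected steps to first reach 4 from state i.
Boundary: h_4 = 0.
First-step equations for the other states:
  h_1 = 1 + 1/15*h_1 + 1/15*h_2 + 1/15*h_3 + 1/5*h_4 + 3/5*h_5
  h_2 = 1 + 7/15*h_1 + 2/15*h_2 + 1/15*h_3 + 2/15*h_4 + 1/5*h_5
  h_3 = 1 + 2/15*h_1 + 1/15*h_2 + 1/5*h_3 + 2/15*h_4 + 7/15*h_5
  h_5 = 1 + 4/15*h_1 + 1/5*h_2 + 1/15*h_3 + 1/15*h_4 + 2/5*h_5

Substituting h_4 = 0 and rearranging gives the linear system (I - Q) h = 1:
  [14/15, -1/15, -1/15, -3/5] . (h_1, h_2, h_3, h_5) = 1
  [-7/15, 13/15, -1/15, -1/5] . (h_1, h_2, h_3, h_5) = 1
  [-2/15, -1/15, 4/5, -7/15] . (h_1, h_2, h_3, h_5) = 1
  [-4/15, -1/5, -1/15, 3/5] . (h_1, h_2, h_3, h_5) = 1

Solving yields:
  h_1 = 2145/271
  h_2 = 8775/1084
  h_3 = 4545/542
  h_5 = 9555/1084

Starting state is 1, so the expected hitting time is h_1 = 2145/271.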